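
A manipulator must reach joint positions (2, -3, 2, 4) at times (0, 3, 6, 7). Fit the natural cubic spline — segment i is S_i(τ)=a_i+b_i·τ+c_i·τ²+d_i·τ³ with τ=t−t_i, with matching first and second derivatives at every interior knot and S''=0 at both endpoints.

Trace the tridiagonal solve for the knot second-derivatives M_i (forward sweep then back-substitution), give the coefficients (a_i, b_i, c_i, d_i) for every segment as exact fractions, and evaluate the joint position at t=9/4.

  seg 0: a=2 b=-74/29 c=0 d=77/783
  seg 1: a=-3 b=3/29 c=77/87 d=-95/783
  seg 2: a=2 b=62/29 c=-6/29 d=2/29
S(9/4) = -4865/1856

Δ: Δ0=-5/3, Δ1=5/3, Δ2=2
row 1: diag=12, rhs=20; c'=1/4, d'=5/3
row 2: denom=8−3·1/4=29/4; d'=(2−3·5/3)/(29/4)=-12/29
back: M2=-12/29
back: M1=5/3−1/4·-12/29=154/87
M: M0=0, M1=154/87, M2=-12/29, M3=0
seg 0: a=2, c=M0/2=0, d=(M1−M0)/(6·3)=77/783, b=Δ0−h0·(2M0+M1)/6=-74/29
seg 1: a=-3, c=M1/2=77/87, d=(M2−M1)/(6·3)=-95/783, b=Δ1−h1·(2M1+M2)/6=3/29
seg 2: a=2, c=M2/2=-6/29, d=(M3−M2)/(6·1)=2/29, b=Δ2−h2·(2M2+M3)/6=62/29
t_q=9/4 → seg 0, τ=9/4; S=2+-74/29·τ+0·τ²+77/783·τ³=-4865/1856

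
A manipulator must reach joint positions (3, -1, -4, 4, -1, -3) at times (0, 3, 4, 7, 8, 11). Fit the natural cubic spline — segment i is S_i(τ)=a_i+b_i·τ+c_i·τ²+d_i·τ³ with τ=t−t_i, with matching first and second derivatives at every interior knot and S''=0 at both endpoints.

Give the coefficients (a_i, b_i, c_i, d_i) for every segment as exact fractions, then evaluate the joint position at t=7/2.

  seg 0: a=3 b=-6/29 c=0 d=-98/783
  seg 1: a=-1 b=-104/29 c=-98/87 d=149/87
  seg 2: a=-4 b=-61/87 c=349/87 d=-26/27
  seg 3: a=4 b=-229/87 c=-135/29 d=199/87
  seg 4: a=-1 b=-442/87 c=64/29 d=-64/261
S(7/2) = -1991/696

Δ: Δ0=-4/3, Δ1=-3, Δ2=8/3, Δ3=-5, Δ4=-2/3
row 1: diag=8, rhs=-10; c'=1/8, d'=-5/4
row 2: denom=8−1·1/8=63/8; d'=(34−1·-5/4)/(63/8)=94/21
row 3: denom=8−3·8/21=48/7; d'=(-46−3·94/21)/(48/7)=-26/3
row 4: denom=8−1·7/48=377/48; d'=(26−1·-26/3)/(377/48)=128/29
back: M4=128/29
back: M3=-26/3−7/48·128/29=-270/29
back: M2=94/21−8/21·-270/29=698/87
back: M1=-5/4−1/8·698/87=-196/87
M: M0=0, M1=-196/87, M2=698/87, M3=-270/29, M4=128/29, M5=0
seg 0: a=3, c=M0/2=0, d=(M1−M0)/(6·3)=-98/783, b=Δ0−h0·(2M0+M1)/6=-6/29
seg 1: a=-1, c=M1/2=-98/87, d=(M2−M1)/(6·1)=149/87, b=Δ1−h1·(2M1+M2)/6=-104/29
seg 2: a=-4, c=M2/2=349/87, d=(M3−M2)/(6·3)=-26/27, b=Δ2−h2·(2M2+M3)/6=-61/87
seg 3: a=4, c=M3/2=-135/29, d=(M4−M3)/(6·1)=199/87, b=Δ3−h3·(2M3+M4)/6=-229/87
seg 4: a=-1, c=M4/2=64/29, d=(M5−M4)/(6·3)=-64/261, b=Δ4−h4·(2M4+M5)/6=-442/87
t_q=7/2 → seg 1, τ=1/2; S=-1+-104/29·τ+-98/87·τ²+149/87·τ³=-1991/696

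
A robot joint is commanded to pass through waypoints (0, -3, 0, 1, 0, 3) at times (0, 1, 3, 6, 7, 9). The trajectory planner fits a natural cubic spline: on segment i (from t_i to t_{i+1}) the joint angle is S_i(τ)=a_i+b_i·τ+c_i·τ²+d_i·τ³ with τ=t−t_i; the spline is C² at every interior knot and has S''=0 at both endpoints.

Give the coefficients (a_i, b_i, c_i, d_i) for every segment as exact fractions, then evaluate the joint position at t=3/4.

Δ: Δ0=-3, Δ1=3/2, Δ2=1/3, Δ3=-1, Δ4=3/2
row 1: diag=6, rhs=27; c'=1/3, d'=9/2
row 2: denom=10−2·1/3=28/3; d'=(-7−2·9/2)/(28/3)=-12/7
row 3: denom=8−3·9/28=197/28; d'=(-8−3·-12/7)/(197/28)=-80/197
row 4: denom=6−1·28/197=1154/197; d'=(15−1·-80/197)/(1154/197)=3035/1154
back: M4=3035/1154
back: M3=-80/197−28/197·3035/1154=-450/577
back: M2=-12/7−9/28·-450/577=-1689/1154
back: M1=9/2−1/3·-1689/1154=2878/577
M: M0=0, M1=2878/577, M2=-1689/1154, M3=-450/577, M4=3035/1154, M5=0
seg 0: a=0, c=M0/2=0, d=(M1−M0)/(6·1)=1439/1731, b=Δ0−h0·(2M0+M1)/6=-6632/1731
seg 1: a=-3, c=M1/2=1439/577, d=(M2−M1)/(6·2)=-7445/13848, b=Δ1−h1·(2M1+M2)/6=-2315/1731
seg 2: a=0, c=M2/2=-1689/2308, d=(M3−M2)/(6·3)=263/6924, b=Δ2−h2·(2M2+M3)/6=7571/3462
seg 3: a=1, c=M3/2=-225/577, d=(M4−M3)/(6·1)=3935/6924, b=Δ3−h3·(2M3+M4)/6=-8159/6924
seg 4: a=0, c=M4/2=3035/2308, d=(M5−M4)/(6·2)=-3035/13848, b=Δ4−h4·(2M4+M5)/6=-877/3462
t_q=3/4 → seg 0, τ=3/4; S=0+-6632/1731·τ+0·τ²+1439/1731·τ³=-93161/36928

  seg 0: a=0 b=-6632/1731 c=0 d=1439/1731
  seg 1: a=-3 b=-2315/1731 c=1439/577 d=-7445/13848
  seg 2: a=0 b=7571/3462 c=-1689/2308 d=263/6924
  seg 3: a=1 b=-8159/6924 c=-225/577 d=3935/6924
  seg 4: a=0 b=-877/3462 c=3035/2308 d=-3035/13848
S(3/4) = -93161/36928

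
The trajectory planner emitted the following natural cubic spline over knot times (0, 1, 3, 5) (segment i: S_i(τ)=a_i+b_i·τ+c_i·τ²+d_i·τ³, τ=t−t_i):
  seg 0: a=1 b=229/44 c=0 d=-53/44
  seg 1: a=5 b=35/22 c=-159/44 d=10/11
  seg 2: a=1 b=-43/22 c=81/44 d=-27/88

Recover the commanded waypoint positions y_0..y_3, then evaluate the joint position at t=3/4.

y_0=1 y_1=5 y_2=1 y_3=2
S(3/4) = 12377/2816

y_0 = S_0(0) = a_0 = 1
y_1 = S_1(0) = a_1 = 5
y_2 = S_2(0) = a_2 = 1
y_3 = S_2(2) = 2
t_q=3/4 is in segment 0 (τ=3/4); S_0(τ)=12377/2816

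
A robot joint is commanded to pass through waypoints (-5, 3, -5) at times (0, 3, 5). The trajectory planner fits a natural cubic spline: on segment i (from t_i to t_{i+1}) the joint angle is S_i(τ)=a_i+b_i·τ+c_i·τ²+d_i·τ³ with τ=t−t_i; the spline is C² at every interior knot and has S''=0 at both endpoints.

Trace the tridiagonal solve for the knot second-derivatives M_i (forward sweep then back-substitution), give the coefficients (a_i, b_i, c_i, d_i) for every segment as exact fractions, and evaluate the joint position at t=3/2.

Δ: Δ0=8/3, Δ1=-4
row 1: diag=10, rhs=-40; c'=1/5, d'=-4
back: M1=-4
M: M0=0, M1=-4, M2=0
seg 0: a=-5, c=M0/2=0, d=(M1−M0)/(6·3)=-2/9, b=Δ0−h0·(2M0+M1)/6=14/3
seg 1: a=3, c=M1/2=-2, d=(M2−M1)/(6·2)=1/3, b=Δ1−h1·(2M1+M2)/6=-4/3
t_q=3/2 → seg 0, τ=3/2; S=-5+14/3·τ+0·τ²+-2/9·τ³=5/4

  seg 0: a=-5 b=14/3 c=0 d=-2/9
  seg 1: a=3 b=-4/3 c=-2 d=1/3
S(3/2) = 5/4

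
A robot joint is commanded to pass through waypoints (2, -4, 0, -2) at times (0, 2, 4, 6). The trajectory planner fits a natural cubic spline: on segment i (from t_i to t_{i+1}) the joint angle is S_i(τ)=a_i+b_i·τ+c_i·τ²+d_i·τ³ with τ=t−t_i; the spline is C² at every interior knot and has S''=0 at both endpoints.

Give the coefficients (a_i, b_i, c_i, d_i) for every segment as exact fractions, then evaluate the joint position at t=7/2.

  seg 0: a=2 b=-68/15 c=0 d=23/60
  seg 1: a=-4 b=1/15 c=23/10 d=-2/3
  seg 2: a=0 b=19/15 c=-17/10 d=17/60
S(7/2) = -39/40

Δ: Δ0=-3, Δ1=2, Δ2=-1
row 1: diag=8, rhs=30; c'=1/4, d'=15/4
row 2: denom=8−2·1/4=15/2; d'=(-18−2·15/4)/(15/2)=-17/5
back: M2=-17/5
back: M1=15/4−1/4·-17/5=23/5
M: M0=0, M1=23/5, M2=-17/5, M3=0
seg 0: a=2, c=M0/2=0, d=(M1−M0)/(6·2)=23/60, b=Δ0−h0·(2M0+M1)/6=-68/15
seg 1: a=-4, c=M1/2=23/10, d=(M2−M1)/(6·2)=-2/3, b=Δ1−h1·(2M1+M2)/6=1/15
seg 2: a=0, c=M2/2=-17/10, d=(M3−M2)/(6·2)=17/60, b=Δ2−h2·(2M2+M3)/6=19/15
t_q=7/2 → seg 1, τ=3/2; S=-4+1/15·τ+23/10·τ²+-2/3·τ³=-39/40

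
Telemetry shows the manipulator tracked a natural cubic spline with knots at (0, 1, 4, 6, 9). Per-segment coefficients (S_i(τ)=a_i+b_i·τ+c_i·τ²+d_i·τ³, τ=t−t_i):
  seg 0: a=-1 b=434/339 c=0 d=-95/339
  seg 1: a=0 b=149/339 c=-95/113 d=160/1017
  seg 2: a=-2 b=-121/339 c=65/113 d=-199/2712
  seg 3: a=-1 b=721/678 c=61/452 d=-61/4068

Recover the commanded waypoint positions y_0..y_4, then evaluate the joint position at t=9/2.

y_0=-1 y_1=0 y_2=-2 y_3=-1 y_4=3
S(9/2) = -14781/7232

y_0 = S_0(0) = a_0 = -1
y_1 = S_1(0) = a_1 = 0
y_2 = S_2(0) = a_2 = -2
y_3 = S_3(0) = a_3 = -1
y_4 = S_3(3) = 3
t_q=9/2 is in segment 2 (τ=1/2); S_2(τ)=-14781/7232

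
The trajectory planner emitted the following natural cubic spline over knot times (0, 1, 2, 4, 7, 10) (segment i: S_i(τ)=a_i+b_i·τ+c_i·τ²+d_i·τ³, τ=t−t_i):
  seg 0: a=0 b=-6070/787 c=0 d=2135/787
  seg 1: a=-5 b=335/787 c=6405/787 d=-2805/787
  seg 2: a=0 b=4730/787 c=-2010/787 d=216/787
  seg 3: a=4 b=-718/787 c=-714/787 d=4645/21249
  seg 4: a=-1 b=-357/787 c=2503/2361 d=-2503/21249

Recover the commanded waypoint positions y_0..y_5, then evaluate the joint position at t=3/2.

y_0=0 y_1=-5 y_2=0 y_3=4 y_4=-1 y_5=4
S(3/2) = -20135/6296

y_0 = S_0(0) = a_0 = 0
y_1 = S_1(0) = a_1 = -5
y_2 = S_2(0) = a_2 = 0
y_3 = S_3(0) = a_3 = 4
y_4 = S_4(0) = a_4 = -1
y_5 = S_4(3) = 4
t_q=3/2 is in segment 1 (τ=1/2); S_1(τ)=-20135/6296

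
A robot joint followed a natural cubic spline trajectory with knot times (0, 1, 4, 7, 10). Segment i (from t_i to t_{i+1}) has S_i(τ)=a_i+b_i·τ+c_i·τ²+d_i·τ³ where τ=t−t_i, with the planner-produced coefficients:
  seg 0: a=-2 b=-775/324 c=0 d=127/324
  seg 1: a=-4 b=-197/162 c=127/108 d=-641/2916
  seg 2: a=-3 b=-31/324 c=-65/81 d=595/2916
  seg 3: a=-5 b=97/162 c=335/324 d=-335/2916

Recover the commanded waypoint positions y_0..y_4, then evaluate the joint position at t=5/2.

y_0 = S_0(0) = a_0 = -2
y_1 = S_1(0) = a_1 = -4
y_2 = S_2(0) = a_2 = -3
y_3 = S_3(0) = a_3 = -5
y_4 = S_3(3) = 3
t_q=5/2 is in segment 1 (τ=3/2); S_1(τ)=-1129/288

y_0=-2 y_1=-4 y_2=-3 y_3=-5 y_4=3
S(5/2) = -1129/288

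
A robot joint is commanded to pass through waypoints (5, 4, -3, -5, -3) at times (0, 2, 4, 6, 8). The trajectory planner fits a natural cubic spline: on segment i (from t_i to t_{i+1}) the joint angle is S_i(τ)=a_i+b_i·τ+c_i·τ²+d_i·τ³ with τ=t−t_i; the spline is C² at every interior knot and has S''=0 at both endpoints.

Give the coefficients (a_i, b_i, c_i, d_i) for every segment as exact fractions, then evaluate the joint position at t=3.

Δ: Δ0=-1/2, Δ1=-7/2, Δ2=-1, Δ3=1
row 1: diag=8, rhs=-18; c'=1/4, d'=-9/4
row 2: denom=8−2·1/4=15/2; d'=(15−2·-9/4)/(15/2)=13/5
row 3: denom=8−2·4/15=112/15; d'=(12−2·13/5)/(112/15)=51/56
back: M3=51/56
back: M2=13/5−4/15·51/56=33/14
back: M1=-9/4−1/4·33/14=-159/56
M: M0=0, M1=-159/56, M2=33/14, M3=51/56, M4=0
seg 0: a=5, c=M0/2=0, d=(M1−M0)/(6·2)=-53/224, b=Δ0−h0·(2M0+M1)/6=25/56
seg 1: a=4, c=M1/2=-159/112, d=(M2−M1)/(6·2)=97/224, b=Δ1−h1·(2M1+M2)/6=-67/28
seg 2: a=-3, c=M2/2=33/28, d=(M3−M2)/(6·2)=-27/224, b=Δ2−h2·(2M2+M3)/6=-23/8
seg 3: a=-5, c=M3/2=51/112, d=(M4−M3)/(6·2)=-17/224, b=Δ3−h3·(2M3+M4)/6=11/28
t_q=3 → seg 1, τ=1; S=4+-67/28·τ+-159/112·τ²+97/224·τ³=139/224

  seg 0: a=5 b=25/56 c=0 d=-53/224
  seg 1: a=4 b=-67/28 c=-159/112 d=97/224
  seg 2: a=-3 b=-23/8 c=33/28 d=-27/224
  seg 3: a=-5 b=11/28 c=51/112 d=-17/224
S(3) = 139/224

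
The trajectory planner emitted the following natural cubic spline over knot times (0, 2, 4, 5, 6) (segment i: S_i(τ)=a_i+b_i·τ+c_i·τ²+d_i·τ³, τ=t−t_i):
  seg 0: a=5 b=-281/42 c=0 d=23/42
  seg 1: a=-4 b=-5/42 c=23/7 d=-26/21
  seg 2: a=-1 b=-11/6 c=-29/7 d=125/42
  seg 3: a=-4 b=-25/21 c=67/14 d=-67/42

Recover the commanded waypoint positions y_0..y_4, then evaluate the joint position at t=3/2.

y_0=5 y_1=-4 y_2=-1 y_3=-4 y_4=-2
S(3/2) = -51/16

y_0 = S_0(0) = a_0 = 5
y_1 = S_1(0) = a_1 = -4
y_2 = S_2(0) = a_2 = -1
y_3 = S_3(0) = a_3 = -4
y_4 = S_3(1) = -2
t_q=3/2 is in segment 0 (τ=3/2); S_0(τ)=-51/16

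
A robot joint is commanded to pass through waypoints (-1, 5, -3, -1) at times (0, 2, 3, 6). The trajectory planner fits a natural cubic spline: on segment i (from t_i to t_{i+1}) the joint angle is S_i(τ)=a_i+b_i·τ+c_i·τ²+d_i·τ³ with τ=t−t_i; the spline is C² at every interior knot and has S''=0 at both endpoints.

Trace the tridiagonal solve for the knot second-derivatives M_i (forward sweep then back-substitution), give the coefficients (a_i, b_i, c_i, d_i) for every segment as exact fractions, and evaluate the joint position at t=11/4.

  seg 0: a=-1 b=1003/141 c=0 d=-145/141
  seg 1: a=5 b=-737/141 c=-290/47 d=479/141
  seg 2: a=-3 b=-1040/141 c=189/47 d=-21/47
S(11/4) = -2881/3008

Δ: Δ0=3, Δ1=-8, Δ2=2/3
row 1: diag=6, rhs=-66; c'=1/6, d'=-11
row 2: denom=8−1·1/6=47/6; d'=(52−1·-11)/(47/6)=378/47
back: M2=378/47
back: M1=-11−1/6·378/47=-580/47
M: M0=0, M1=-580/47, M2=378/47, M3=0
seg 0: a=-1, c=M0/2=0, d=(M1−M0)/(6·2)=-145/141, b=Δ0−h0·(2M0+M1)/6=1003/141
seg 1: a=5, c=M1/2=-290/47, d=(M2−M1)/(6·1)=479/141, b=Δ1−h1·(2M1+M2)/6=-737/141
seg 2: a=-3, c=M2/2=189/47, d=(M3−M2)/(6·3)=-21/47, b=Δ2−h2·(2M2+M3)/6=-1040/141
t_q=11/4 → seg 1, τ=3/4; S=5+-737/141·τ+-290/47·τ²+479/141·τ³=-2881/3008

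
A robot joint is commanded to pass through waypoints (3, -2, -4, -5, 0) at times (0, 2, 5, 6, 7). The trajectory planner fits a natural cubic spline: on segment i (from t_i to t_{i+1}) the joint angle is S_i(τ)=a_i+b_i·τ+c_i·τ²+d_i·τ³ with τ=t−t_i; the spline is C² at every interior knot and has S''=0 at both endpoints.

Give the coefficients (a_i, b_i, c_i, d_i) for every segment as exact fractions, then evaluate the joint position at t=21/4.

  seg 0: a=3 b=-1264/411 c=0 d=473/3288
  seg 1: a=-2 b=-1109/822 c=473/548 d=-1045/4932
  seg 2: a=-4 b=-3109/1644 c=-143/137 d=3181/1644
  seg 3: a=-5 b=1501/822 c=2609/548 d=-2609/1644
S(21/4) = -158097/35072

Δ: Δ0=-5/2, Δ1=-2/3, Δ2=-1, Δ3=5
row 1: diag=10, rhs=11; c'=3/10, d'=11/10
row 2: denom=8−3·3/10=71/10; d'=(-2−3·11/10)/(71/10)=-53/71
row 3: denom=4−1·10/71=274/71; d'=(36−1·-53/71)/(274/71)=2609/274
back: M3=2609/274
back: M2=-53/71−10/71·2609/274=-286/137
back: M1=11/10−3/10·-286/137=473/274
M: M0=0, M1=473/274, M2=-286/137, M3=2609/274, M4=0
seg 0: a=3, c=M0/2=0, d=(M1−M0)/(6·2)=473/3288, b=Δ0−h0·(2M0+M1)/6=-1264/411
seg 1: a=-2, c=M1/2=473/548, d=(M2−M1)/(6·3)=-1045/4932, b=Δ1−h1·(2M1+M2)/6=-1109/822
seg 2: a=-4, c=M2/2=-143/137, d=(M3−M2)/(6·1)=3181/1644, b=Δ2−h2·(2M2+M3)/6=-3109/1644
seg 3: a=-5, c=M3/2=2609/548, d=(M4−M3)/(6·1)=-2609/1644, b=Δ3−h3·(2M3+M4)/6=1501/822
t_q=21/4 → seg 2, τ=1/4; S=-4+-3109/1644·τ+-143/137·τ²+3181/1644·τ³=-158097/35072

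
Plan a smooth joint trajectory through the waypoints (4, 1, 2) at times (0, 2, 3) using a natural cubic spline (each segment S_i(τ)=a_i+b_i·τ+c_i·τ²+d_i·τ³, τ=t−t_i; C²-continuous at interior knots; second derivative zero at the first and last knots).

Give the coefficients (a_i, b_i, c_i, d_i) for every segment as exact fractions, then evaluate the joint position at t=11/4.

  seg 0: a=4 b=-7/3 c=0 d=5/24
  seg 1: a=1 b=1/6 c=5/4 d=-5/12
S(11/4) = 423/256

Δ: Δ0=-3/2, Δ1=1
row 1: diag=6, rhs=15; c'=1/6, d'=5/2
back: M1=5/2
M: M0=0, M1=5/2, M2=0
seg 0: a=4, c=M0/2=0, d=(M1−M0)/(6·2)=5/24, b=Δ0−h0·(2M0+M1)/6=-7/3
seg 1: a=1, c=M1/2=5/4, d=(M2−M1)/(6·1)=-5/12, b=Δ1−h1·(2M1+M2)/6=1/6
t_q=11/4 → seg 1, τ=3/4; S=1+1/6·τ+5/4·τ²+-5/12·τ³=423/256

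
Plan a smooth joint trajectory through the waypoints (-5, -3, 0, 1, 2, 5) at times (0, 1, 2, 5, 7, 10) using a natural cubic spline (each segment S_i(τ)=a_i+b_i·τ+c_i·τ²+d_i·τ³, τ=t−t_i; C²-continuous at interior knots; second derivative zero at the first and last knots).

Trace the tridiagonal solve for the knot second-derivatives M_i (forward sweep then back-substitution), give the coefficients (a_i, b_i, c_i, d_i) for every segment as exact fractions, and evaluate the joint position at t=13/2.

Δ: Δ0=2, Δ1=3, Δ2=1/3, Δ3=1/2, Δ4=1
row 1: diag=4, rhs=6; c'=1/4, d'=3/2
row 2: denom=8−1·1/4=31/4; d'=(-16−1·3/2)/(31/4)=-70/31
row 3: denom=10−3·12/31=274/31; d'=(1−3·-70/31)/(274/31)=241/274
row 4: denom=10−2·31/137=1308/137; d'=(3−2·241/274)/(1308/137)=85/654
back: M4=85/654
back: M3=241/274−31/137·85/654=278/327
back: M2=-70/31−12/31·278/327=-282/109
back: M1=3/2−1/4·-282/109=234/109
M: M0=0, M1=234/109, M2=-282/109, M3=278/327, M4=85/654, M5=0
seg 0: a=-5, c=M0/2=0, d=(M1−M0)/(6·1)=39/109, b=Δ0−h0·(2M0+M1)/6=179/109
seg 1: a=-3, c=M1/2=117/109, d=(M2−M1)/(6·1)=-86/109, b=Δ1−h1·(2M1+M2)/6=296/109
seg 2: a=0, c=M2/2=-141/109, d=(M3−M2)/(6·3)=562/2943, b=Δ2−h2·(2M2+M3)/6=272/109
seg 3: a=1, c=M3/2=139/327, d=(M4−M3)/(6·2)=-157/2616, b=Δ3−h3·(2M3+M4)/6=-12/109
seg 4: a=2, c=M4/2=85/1308, d=(M5−M4)/(6·3)=-85/11772, b=Δ4−h4·(2M4+M5)/6=569/654
t_q=13/2 → seg 3, τ=3/2; S=1+-12/109·τ+139/327·τ²+-157/2616·τ³=11083/6976

  seg 0: a=-5 b=179/109 c=0 d=39/109
  seg 1: a=-3 b=296/109 c=117/109 d=-86/109
  seg 2: a=0 b=272/109 c=-141/109 d=562/2943
  seg 3: a=1 b=-12/109 c=139/327 d=-157/2616
  seg 4: a=2 b=569/654 c=85/1308 d=-85/11772
S(13/2) = 11083/6976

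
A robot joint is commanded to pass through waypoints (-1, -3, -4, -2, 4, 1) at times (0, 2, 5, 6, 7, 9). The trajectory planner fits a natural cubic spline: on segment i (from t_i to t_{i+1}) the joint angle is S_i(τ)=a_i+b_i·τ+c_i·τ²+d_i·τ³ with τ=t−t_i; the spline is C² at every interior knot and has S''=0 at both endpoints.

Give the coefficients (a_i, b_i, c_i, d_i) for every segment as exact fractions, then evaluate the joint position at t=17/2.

  seg 0: a=-1 b=-5032/4719 c=0 d=313/18876
  seg 1: a=-3 b=-4093/4719 c=313/3146 d=19/726
  seg 2: a=-4 b=4117/9438 c=527/1573 d=11597/9438
  seg 3: a=-2 b=2056/429 c=12651/3146 d=-26557/9438
  seg 4: a=4 b=41467/9438 c=-6953/1573 d=6953/9438
S(17/2) = 78809/25168

Δ: Δ0=-1, Δ1=-1/3, Δ2=2, Δ3=6, Δ4=-3/2
row 1: diag=10, rhs=4; c'=3/10, d'=2/5
row 2: denom=8−3·3/10=71/10; d'=(14−3·2/5)/(71/10)=128/71
row 3: denom=4−1·10/71=274/71; d'=(24−1·128/71)/(274/71)=788/137
row 4: denom=6−1·71/274=1573/274; d'=(-45−1·788/137)/(1573/274)=-13906/1573
back: M4=-13906/1573
back: M3=788/137−71/274·-13906/1573=12651/1573
back: M2=128/71−10/71·12651/1573=1054/1573
back: M1=2/5−3/10·1054/1573=313/1573
M: M0=0, M1=313/1573, M2=1054/1573, M3=12651/1573, M4=-13906/1573, M5=0
seg 0: a=-1, c=M0/2=0, d=(M1−M0)/(6·2)=313/18876, b=Δ0−h0·(2M0+M1)/6=-5032/4719
seg 1: a=-3, c=M1/2=313/3146, d=(M2−M1)/(6·3)=19/726, b=Δ1−h1·(2M1+M2)/6=-4093/4719
seg 2: a=-4, c=M2/2=527/1573, d=(M3−M2)/(6·1)=11597/9438, b=Δ2−h2·(2M2+M3)/6=4117/9438
seg 3: a=-2, c=M3/2=12651/3146, d=(M4−M3)/(6·1)=-26557/9438, b=Δ3−h3·(2M3+M4)/6=2056/429
seg 4: a=4, c=M4/2=-6953/1573, d=(M5−M4)/(6·2)=6953/9438, b=Δ4−h4·(2M4+M5)/6=41467/9438
t_q=17/2 → seg 4, τ=3/2; S=4+41467/9438·τ+-6953/1573·τ²+6953/9438·τ³=78809/25168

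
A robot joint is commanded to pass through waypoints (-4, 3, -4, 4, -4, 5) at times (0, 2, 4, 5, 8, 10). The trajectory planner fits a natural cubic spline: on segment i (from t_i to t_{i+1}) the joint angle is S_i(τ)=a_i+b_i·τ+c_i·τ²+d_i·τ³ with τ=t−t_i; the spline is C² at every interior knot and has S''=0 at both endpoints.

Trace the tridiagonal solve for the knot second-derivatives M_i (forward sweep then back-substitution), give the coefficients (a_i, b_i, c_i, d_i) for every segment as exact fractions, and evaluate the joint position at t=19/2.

  seg 0: a=-4 b=30385/4566 c=0 d=-3601/4566
  seg 1: a=3 b=-12827/4566 c=-3601/761 d=20029/9132
  seg 2: a=-4 b=20923/4566 c=12827/1522 d=-11438/2283
  seg 3: a=4 b=29257/4566 c=-10049/1522 d=8168/6849
  seg 4: a=-4 b=-4601/4566 c=6287/1522 d=-6287/9132
S(19/2) = 35533/24352

Δ: Δ0=7/2, Δ1=-7/2, Δ2=8, Δ3=-8/3, Δ4=9/2
row 1: diag=8, rhs=-42; c'=1/4, d'=-21/4
row 2: denom=6−2·1/4=11/2; d'=(69−2·-21/4)/(11/2)=159/11
row 3: denom=8−1·2/11=86/11; d'=(-64−1·159/11)/(86/11)=-863/86
row 4: denom=10−3·33/86=761/86; d'=(43−3·-863/86)/(761/86)=6287/761
back: M4=6287/761
back: M3=-863/86−33/86·6287/761=-10049/761
back: M2=159/11−2/11·-10049/761=12827/761
back: M1=-21/4−1/4·12827/761=-7202/761
M: M0=0, M1=-7202/761, M2=12827/761, M3=-10049/761, M4=6287/761, M5=0
seg 0: a=-4, c=M0/2=0, d=(M1−M0)/(6·2)=-3601/4566, b=Δ0−h0·(2M0+M1)/6=30385/4566
seg 1: a=3, c=M1/2=-3601/761, d=(M2−M1)/(6·2)=20029/9132, b=Δ1−h1·(2M1+M2)/6=-12827/4566
seg 2: a=-4, c=M2/2=12827/1522, d=(M3−M2)/(6·1)=-11438/2283, b=Δ2−h2·(2M2+M3)/6=20923/4566
seg 3: a=4, c=M3/2=-10049/1522, d=(M4−M3)/(6·3)=8168/6849, b=Δ3−h3·(2M3+M4)/6=29257/4566
seg 4: a=-4, c=M4/2=6287/1522, d=(M5−M4)/(6·2)=-6287/9132, b=Δ4−h4·(2M4+M5)/6=-4601/4566
t_q=19/2 → seg 4, τ=3/2; S=-4+-4601/4566·τ+6287/1522·τ²+-6287/9132·τ³=35533/24352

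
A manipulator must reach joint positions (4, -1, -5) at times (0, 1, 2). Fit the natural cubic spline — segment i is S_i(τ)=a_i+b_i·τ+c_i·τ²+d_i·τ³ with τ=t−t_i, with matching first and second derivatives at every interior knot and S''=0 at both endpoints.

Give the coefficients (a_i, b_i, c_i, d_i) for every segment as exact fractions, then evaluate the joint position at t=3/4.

  seg 0: a=4 b=-21/4 c=0 d=1/4
  seg 1: a=-1 b=-9/2 c=3/4 d=-1/4
S(3/4) = 43/256

Δ: Δ0=-5, Δ1=-4
row 1: diag=4, rhs=6; c'=1/4, d'=3/2
back: M1=3/2
M: M0=0, M1=3/2, M2=0
seg 0: a=4, c=M0/2=0, d=(M1−M0)/(6·1)=1/4, b=Δ0−h0·(2M0+M1)/6=-21/4
seg 1: a=-1, c=M1/2=3/4, d=(M2−M1)/(6·1)=-1/4, b=Δ1−h1·(2M1+M2)/6=-9/2
t_q=3/4 → seg 0, τ=3/4; S=4+-21/4·τ+0·τ²+1/4·τ³=43/256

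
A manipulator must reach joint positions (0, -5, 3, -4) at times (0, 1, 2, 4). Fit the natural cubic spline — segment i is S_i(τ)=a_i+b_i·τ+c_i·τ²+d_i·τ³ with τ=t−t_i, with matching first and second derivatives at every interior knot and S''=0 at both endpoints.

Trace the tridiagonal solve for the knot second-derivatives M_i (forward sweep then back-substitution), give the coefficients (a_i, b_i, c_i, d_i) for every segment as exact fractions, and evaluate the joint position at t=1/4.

  seg 0: a=0 b=-409/46 c=0 d=179/46
  seg 1: a=-5 b=64/23 c=537/46 d=-297/46
  seg 2: a=3 b=311/46 c=-177/23 d=59/46
S(1/4) = -6365/2944

Δ: Δ0=-5, Δ1=8, Δ2=-7/2
row 1: diag=4, rhs=78; c'=1/4, d'=39/2
row 2: denom=6−1·1/4=23/4; d'=(-69−1·39/2)/(23/4)=-354/23
back: M2=-354/23
back: M1=39/2−1/4·-354/23=537/23
M: M0=0, M1=537/23, M2=-354/23, M3=0
seg 0: a=0, c=M0/2=0, d=(M1−M0)/(6·1)=179/46, b=Δ0−h0·(2M0+M1)/6=-409/46
seg 1: a=-5, c=M1/2=537/46, d=(M2−M1)/(6·1)=-297/46, b=Δ1−h1·(2M1+M2)/6=64/23
seg 2: a=3, c=M2/2=-177/23, d=(M3−M2)/(6·2)=59/46, b=Δ2−h2·(2M2+M3)/6=311/46
t_q=1/4 → seg 0, τ=1/4; S=0+-409/46·τ+0·τ²+179/46·τ³=-6365/2944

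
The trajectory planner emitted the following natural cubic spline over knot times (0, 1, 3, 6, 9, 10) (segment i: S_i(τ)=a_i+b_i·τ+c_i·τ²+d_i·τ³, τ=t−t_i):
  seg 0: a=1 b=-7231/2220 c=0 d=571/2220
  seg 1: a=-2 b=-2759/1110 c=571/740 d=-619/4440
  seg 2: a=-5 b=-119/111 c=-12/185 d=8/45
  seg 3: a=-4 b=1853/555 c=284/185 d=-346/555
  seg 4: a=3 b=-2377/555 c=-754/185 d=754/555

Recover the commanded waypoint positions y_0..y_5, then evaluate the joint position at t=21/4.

y_0=1 y_1=-2 y_2=-5 y_3=-4 y_4=3 y_5=-4
S(21/4) = -8459/1480

y_0 = S_0(0) = a_0 = 1
y_1 = S_1(0) = a_1 = -2
y_2 = S_2(0) = a_2 = -5
y_3 = S_3(0) = a_3 = -4
y_4 = S_4(0) = a_4 = 3
y_5 = S_4(1) = -4
t_q=21/4 is in segment 2 (τ=9/4); S_2(τ)=-8459/1480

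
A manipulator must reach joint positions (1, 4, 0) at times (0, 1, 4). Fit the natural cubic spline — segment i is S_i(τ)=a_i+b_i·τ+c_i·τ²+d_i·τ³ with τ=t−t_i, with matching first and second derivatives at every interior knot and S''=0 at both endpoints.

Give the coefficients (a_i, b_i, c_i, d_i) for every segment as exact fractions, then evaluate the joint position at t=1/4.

Δ: Δ0=3, Δ1=-4/3
row 1: diag=8, rhs=-26; c'=3/8, d'=-13/4
back: M1=-13/4
M: M0=0, M1=-13/4, M2=0
seg 0: a=1, c=M0/2=0, d=(M1−M0)/(6·1)=-13/24, b=Δ0−h0·(2M0+M1)/6=85/24
seg 1: a=4, c=M1/2=-13/8, d=(M2−M1)/(6·3)=13/72, b=Δ1−h1·(2M1+M2)/6=23/12
t_q=1/4 → seg 0, τ=1/4; S=1+85/24·τ+0·τ²+-13/24·τ³=961/512

  seg 0: a=1 b=85/24 c=0 d=-13/24
  seg 1: a=4 b=23/12 c=-13/8 d=13/72
S(1/4) = 961/512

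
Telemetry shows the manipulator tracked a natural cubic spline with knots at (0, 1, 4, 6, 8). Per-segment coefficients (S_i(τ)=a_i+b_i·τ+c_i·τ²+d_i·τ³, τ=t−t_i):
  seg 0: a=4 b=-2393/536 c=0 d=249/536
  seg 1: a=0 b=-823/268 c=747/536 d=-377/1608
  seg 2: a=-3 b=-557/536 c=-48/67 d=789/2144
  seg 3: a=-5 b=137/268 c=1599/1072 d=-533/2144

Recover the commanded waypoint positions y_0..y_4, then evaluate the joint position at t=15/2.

y_0=4 y_1=0 y_2=-3 y_3=-5 y_4=0
S(15/2) = -29435/17152

y_0 = S_0(0) = a_0 = 4
y_1 = S_1(0) = a_1 = 0
y_2 = S_2(0) = a_2 = -3
y_3 = S_3(0) = a_3 = -5
y_4 = S_3(2) = 0
t_q=15/2 is in segment 3 (τ=3/2); S_3(τ)=-29435/17152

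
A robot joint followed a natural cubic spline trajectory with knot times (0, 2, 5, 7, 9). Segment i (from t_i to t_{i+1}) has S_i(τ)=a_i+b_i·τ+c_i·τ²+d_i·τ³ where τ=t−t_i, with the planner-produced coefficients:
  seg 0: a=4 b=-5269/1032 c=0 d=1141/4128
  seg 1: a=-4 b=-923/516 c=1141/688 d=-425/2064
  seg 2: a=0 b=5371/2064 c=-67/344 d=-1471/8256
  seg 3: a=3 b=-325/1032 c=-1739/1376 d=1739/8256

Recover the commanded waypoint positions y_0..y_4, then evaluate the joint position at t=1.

y_0 = S_0(0) = a_0 = 4
y_1 = S_1(0) = a_1 = -4
y_2 = S_2(0) = a_2 = 0
y_3 = S_3(0) = a_3 = 3
y_4 = S_3(2) = -1
t_q=1 is in segment 0 (τ=1); S_0(τ)=-1141/1376

y_0=4 y_1=-4 y_2=0 y_3=3 y_4=-1
S(1) = -1141/1376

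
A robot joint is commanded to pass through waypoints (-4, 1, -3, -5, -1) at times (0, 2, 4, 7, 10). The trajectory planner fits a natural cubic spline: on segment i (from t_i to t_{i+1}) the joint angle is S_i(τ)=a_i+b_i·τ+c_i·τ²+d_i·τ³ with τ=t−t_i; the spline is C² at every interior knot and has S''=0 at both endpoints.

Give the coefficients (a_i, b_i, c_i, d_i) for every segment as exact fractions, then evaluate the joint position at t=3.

Δ: Δ0=5/2, Δ1=-2, Δ2=-2/3, Δ3=4/3
row 1: diag=8, rhs=-27; c'=1/4, d'=-27/8
row 2: denom=10−2·1/4=19/2; d'=(8−2·-27/8)/(19/2)=59/38
row 3: denom=12−3·6/19=210/19; d'=(12−3·59/38)/(210/19)=93/140
back: M3=93/140
back: M2=59/38−6/19·93/140=47/35
back: M1=-27/8−1/4·47/35=-1039/280
M: M0=0, M1=-1039/280, M2=47/35, M3=93/140, M4=0
seg 0: a=-4, c=M0/2=0, d=(M1−M0)/(6·2)=-1039/3360, b=Δ0−h0·(2M0+M1)/6=3139/840
seg 1: a=1, c=M1/2=-1039/560, d=(M2−M1)/(6·2)=283/672, b=Δ1−h1·(2M1+M2)/6=11/420
seg 2: a=-3, c=M2/2=47/70, d=(M3−M2)/(6·3)=-19/504, b=Δ2−h2·(2M2+M3)/6=-281/120
seg 3: a=-5, c=M3/2=93/280, d=(M4−M3)/(6·3)=-31/840, b=Δ3−h3·(2M3+M4)/6=281/420
t_q=3 → seg 1, τ=1; S=1+11/420·τ+-1039/560·τ²+283/672·τ³=-457/1120

  seg 0: a=-4 b=3139/840 c=0 d=-1039/3360
  seg 1: a=1 b=11/420 c=-1039/560 d=283/672
  seg 2: a=-3 b=-281/120 c=47/70 d=-19/504
  seg 3: a=-5 b=281/420 c=93/280 d=-31/840
S(3) = -457/1120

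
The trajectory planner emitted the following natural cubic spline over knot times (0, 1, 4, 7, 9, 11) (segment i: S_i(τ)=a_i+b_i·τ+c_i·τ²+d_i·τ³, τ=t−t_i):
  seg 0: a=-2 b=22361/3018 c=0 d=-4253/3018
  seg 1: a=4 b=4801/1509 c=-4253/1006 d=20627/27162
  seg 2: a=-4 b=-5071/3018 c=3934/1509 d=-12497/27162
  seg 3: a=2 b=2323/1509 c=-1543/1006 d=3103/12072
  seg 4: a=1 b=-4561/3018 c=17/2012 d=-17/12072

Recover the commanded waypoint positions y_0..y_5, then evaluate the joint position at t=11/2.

y_0 = S_0(0) = a_0 = -2
y_1 = S_1(0) = a_1 = 4
y_2 = S_2(0) = a_2 = -4
y_3 = S_3(0) = a_3 = 2
y_4 = S_4(0) = a_4 = 1
y_5 = S_4(2) = -2
t_q=11/2 is in segment 2 (τ=3/2); S_2(τ)=-17765/8048

y_0=-2 y_1=4 y_2=-4 y_3=2 y_4=1 y_5=-2
S(11/2) = -17765/8048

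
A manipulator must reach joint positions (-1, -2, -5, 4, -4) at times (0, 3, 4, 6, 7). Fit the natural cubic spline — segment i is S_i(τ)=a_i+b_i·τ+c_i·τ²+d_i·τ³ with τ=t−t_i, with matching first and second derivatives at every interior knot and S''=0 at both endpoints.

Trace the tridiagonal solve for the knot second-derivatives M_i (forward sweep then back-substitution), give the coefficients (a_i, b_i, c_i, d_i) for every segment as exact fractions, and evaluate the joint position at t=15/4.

  seg 0: a=-1 b=574/375 c=0 d=-233/1125
  seg 1: a=-2 b=-1523/375 c=-233/125 d=1097/375
  seg 2: a=-5 b=74/75 c=864/125 d=-7733/3000
  seg 3: a=4 b=-1723/750 c=-4277/500 d=4277/1500
S(15/4) = -38883/8000

Δ: Δ0=-1/3, Δ1=-3, Δ2=9/2, Δ3=-8
row 1: diag=8, rhs=-16; c'=1/8, d'=-2
row 2: denom=6−1·1/8=47/8; d'=(45−1·-2)/(47/8)=8
row 3: denom=6−2·16/47=250/47; d'=(-75−2·8)/(250/47)=-4277/250
back: M3=-4277/250
back: M2=8−16/47·-4277/250=1728/125
back: M1=-2−1/8·1728/125=-466/125
M: M0=0, M1=-466/125, M2=1728/125, M3=-4277/250, M4=0
seg 0: a=-1, c=M0/2=0, d=(M1−M0)/(6·3)=-233/1125, b=Δ0−h0·(2M0+M1)/6=574/375
seg 1: a=-2, c=M1/2=-233/125, d=(M2−M1)/(6·1)=1097/375, b=Δ1−h1·(2M1+M2)/6=-1523/375
seg 2: a=-5, c=M2/2=864/125, d=(M3−M2)/(6·2)=-7733/3000, b=Δ2−h2·(2M2+M3)/6=74/75
seg 3: a=4, c=M3/2=-4277/500, d=(M4−M3)/(6·1)=4277/1500, b=Δ3−h3·(2M3+M4)/6=-1723/750
t_q=15/4 → seg 1, τ=3/4; S=-2+-1523/375·τ+-233/125·τ²+1097/375·τ³=-38883/8000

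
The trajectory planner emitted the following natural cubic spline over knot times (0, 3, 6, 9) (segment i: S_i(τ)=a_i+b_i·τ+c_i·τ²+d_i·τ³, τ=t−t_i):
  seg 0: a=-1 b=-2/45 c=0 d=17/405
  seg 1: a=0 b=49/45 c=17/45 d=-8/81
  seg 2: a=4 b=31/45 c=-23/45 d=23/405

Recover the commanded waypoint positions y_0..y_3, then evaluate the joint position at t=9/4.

y_0 = S_0(0) = a_0 = -1
y_1 = S_1(0) = a_1 = 0
y_2 = S_2(0) = a_2 = 4
y_3 = S_2(3) = 3
t_q=9/4 is in segment 0 (τ=9/4); S_0(τ)=-199/320

y_0=-1 y_1=0 y_2=4 y_3=3
S(9/4) = -199/320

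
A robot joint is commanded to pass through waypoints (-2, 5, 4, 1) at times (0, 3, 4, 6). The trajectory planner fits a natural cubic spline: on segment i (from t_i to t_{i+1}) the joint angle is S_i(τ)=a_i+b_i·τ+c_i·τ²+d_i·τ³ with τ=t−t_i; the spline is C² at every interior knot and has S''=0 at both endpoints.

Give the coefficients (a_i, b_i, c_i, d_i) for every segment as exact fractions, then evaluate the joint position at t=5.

Δ: Δ0=7/3, Δ1=-1, Δ2=-3/2
row 1: diag=8, rhs=-20; c'=1/8, d'=-5/2
row 2: denom=6−1·1/8=47/8; d'=(-3−1·-5/2)/(47/8)=-4/47
back: M2=-4/47
back: M1=-5/2−1/8·-4/47=-117/47
M: M0=0, M1=-117/47, M2=-4/47, M3=0
seg 0: a=-2, c=M0/2=0, d=(M1−M0)/(6·3)=-13/94, b=Δ0−h0·(2M0+M1)/6=1009/282
seg 1: a=5, c=M1/2=-117/94, d=(M2−M1)/(6·1)=113/282, b=Δ1−h1·(2M1+M2)/6=-22/141
seg 2: a=4, c=M2/2=-2/47, d=(M3−M2)/(6·2)=1/141, b=Δ2−h2·(2M2+M3)/6=-407/282
t_q=5 → seg 2, τ=1; S=4+-407/282·τ+-2/47·τ²+1/141·τ³=237/94

  seg 0: a=-2 b=1009/282 c=0 d=-13/94
  seg 1: a=5 b=-22/141 c=-117/94 d=113/282
  seg 2: a=4 b=-407/282 c=-2/47 d=1/141
S(5) = 237/94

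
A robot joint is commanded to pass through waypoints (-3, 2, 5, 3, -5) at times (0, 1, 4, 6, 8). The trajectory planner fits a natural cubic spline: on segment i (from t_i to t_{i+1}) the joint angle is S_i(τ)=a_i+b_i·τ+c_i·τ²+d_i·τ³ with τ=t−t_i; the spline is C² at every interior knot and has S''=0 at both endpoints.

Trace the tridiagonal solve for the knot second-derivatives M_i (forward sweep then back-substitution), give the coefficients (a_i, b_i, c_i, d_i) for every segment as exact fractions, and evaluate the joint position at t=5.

Δ: Δ0=5, Δ1=1, Δ2=-1, Δ3=-4
row 1: diag=8, rhs=-24; c'=3/8, d'=-3
row 2: denom=10−3·3/8=71/8; d'=(-12−3·-3)/(71/8)=-24/71
row 3: denom=8−2·16/71=536/71; d'=(-18−2·-24/71)/(536/71)=-615/268
back: M3=-615/268
back: M2=-24/71−16/71·-615/268=12/67
back: M1=-3−3/8·12/67=-411/134
M: M0=0, M1=-411/134, M2=12/67, M3=-615/268, M4=0
seg 0: a=-3, c=M0/2=0, d=(M1−M0)/(6·1)=-137/268, b=Δ0−h0·(2M0+M1)/6=1477/268
seg 1: a=2, c=M1/2=-411/268, d=(M2−M1)/(6·3)=145/804, b=Δ1−h1·(2M1+M2)/6=533/134
seg 2: a=5, c=M2/2=6/67, d=(M3−M2)/(6·2)=-221/1072, b=Δ2−h2·(2M2+M3)/6=-95/268
seg 3: a=3, c=M3/2=-615/536, d=(M4−M3)/(6·2)=205/1072, b=Δ3−h3·(2M3+M4)/6=-331/134
t_q=5 → seg 2, τ=1; S=5+-95/268·τ+6/67·τ²+-221/1072·τ³=4855/1072

  seg 0: a=-3 b=1477/268 c=0 d=-137/268
  seg 1: a=2 b=533/134 c=-411/268 d=145/804
  seg 2: a=5 b=-95/268 c=6/67 d=-221/1072
  seg 3: a=3 b=-331/134 c=-615/536 d=205/1072
S(5) = 4855/1072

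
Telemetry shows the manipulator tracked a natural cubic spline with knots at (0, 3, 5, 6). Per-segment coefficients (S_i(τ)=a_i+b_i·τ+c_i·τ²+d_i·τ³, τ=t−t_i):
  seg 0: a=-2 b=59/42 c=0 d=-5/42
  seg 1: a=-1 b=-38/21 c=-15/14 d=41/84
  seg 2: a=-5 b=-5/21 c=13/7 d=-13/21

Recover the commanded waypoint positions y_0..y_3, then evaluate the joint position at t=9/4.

y_0 = S_0(0) = a_0 = -2
y_1 = S_1(0) = a_1 = -1
y_2 = S_2(0) = a_2 = -5
y_3 = S_2(1) = -4
t_q=9/4 is in segment 0 (τ=9/4); S_0(τ)=-25/128

y_0=-2 y_1=-1 y_2=-5 y_3=-4
S(9/4) = -25/128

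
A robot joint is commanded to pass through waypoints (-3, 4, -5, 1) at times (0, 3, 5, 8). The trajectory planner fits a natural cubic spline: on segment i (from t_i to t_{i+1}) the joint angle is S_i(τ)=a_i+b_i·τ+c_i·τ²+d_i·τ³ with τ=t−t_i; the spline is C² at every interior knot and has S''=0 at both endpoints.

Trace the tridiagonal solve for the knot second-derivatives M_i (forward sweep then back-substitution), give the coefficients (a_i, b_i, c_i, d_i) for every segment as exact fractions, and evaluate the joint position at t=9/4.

  seg 0: a=-3 b=39/8 c=0 d=-61/216
  seg 1: a=4 b=-11/4 c=-61/24 d=5/6
  seg 2: a=-5 b=-35/12 c=59/24 d=-59/216
S(9/4) = 2433/512

Δ: Δ0=7/3, Δ1=-9/2, Δ2=2
row 1: diag=10, rhs=-41; c'=1/5, d'=-41/10
row 2: denom=10−2·1/5=48/5; d'=(39−2·-41/10)/(48/5)=59/12
back: M2=59/12
back: M1=-41/10−1/5·59/12=-61/12
M: M0=0, M1=-61/12, M2=59/12, M3=0
seg 0: a=-3, c=M0/2=0, d=(M1−M0)/(6·3)=-61/216, b=Δ0−h0·(2M0+M1)/6=39/8
seg 1: a=4, c=M1/2=-61/24, d=(M2−M1)/(6·2)=5/6, b=Δ1−h1·(2M1+M2)/6=-11/4
seg 2: a=-5, c=M2/2=59/24, d=(M3−M2)/(6·3)=-59/216, b=Δ2−h2·(2M2+M3)/6=-35/12
t_q=9/4 → seg 0, τ=9/4; S=-3+39/8·τ+0·τ²+-61/216·τ³=2433/512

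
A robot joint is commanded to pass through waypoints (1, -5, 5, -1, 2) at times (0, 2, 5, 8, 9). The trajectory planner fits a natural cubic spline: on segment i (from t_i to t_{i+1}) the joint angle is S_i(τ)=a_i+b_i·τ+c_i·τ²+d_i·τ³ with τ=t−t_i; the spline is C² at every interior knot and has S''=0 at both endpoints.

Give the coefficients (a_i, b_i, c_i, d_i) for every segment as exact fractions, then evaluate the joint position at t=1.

  seg 0: a=1 b=-1921/399 c=0 d=181/399
  seg 1: a=-5 b=251/399 c=362/133 d=-2179/3591
  seg 2: a=5 b=230/399 c=-1093/399 d=2251/3591
  seg 3: a=-1 b=425/399 c=386/133 d=-386/399
S(1) = -447/133

Δ: Δ0=-3, Δ1=10/3, Δ2=-2, Δ3=3
row 1: diag=10, rhs=38; c'=3/10, d'=19/5
row 2: denom=12−3·3/10=111/10; d'=(-32−3·19/5)/(111/10)=-434/111
row 3: denom=8−3·10/37=266/37; d'=(30−3·-434/111)/(266/37)=772/133
back: M3=772/133
back: M2=-434/111−10/37·772/133=-2186/399
back: M1=19/5−3/10·-2186/399=724/133
M: M0=0, M1=724/133, M2=-2186/399, M3=772/133, M4=0
seg 0: a=1, c=M0/2=0, d=(M1−M0)/(6·2)=181/399, b=Δ0−h0·(2M0+M1)/6=-1921/399
seg 1: a=-5, c=M1/2=362/133, d=(M2−M1)/(6·3)=-2179/3591, b=Δ1−h1·(2M1+M2)/6=251/399
seg 2: a=5, c=M2/2=-1093/399, d=(M3−M2)/(6·3)=2251/3591, b=Δ2−h2·(2M2+M3)/6=230/399
seg 3: a=-1, c=M3/2=386/133, d=(M4−M3)/(6·1)=-386/399, b=Δ3−h3·(2M3+M4)/6=425/399
t_q=1 → seg 0, τ=1; S=1+-1921/399·τ+0·τ²+181/399·τ³=-447/133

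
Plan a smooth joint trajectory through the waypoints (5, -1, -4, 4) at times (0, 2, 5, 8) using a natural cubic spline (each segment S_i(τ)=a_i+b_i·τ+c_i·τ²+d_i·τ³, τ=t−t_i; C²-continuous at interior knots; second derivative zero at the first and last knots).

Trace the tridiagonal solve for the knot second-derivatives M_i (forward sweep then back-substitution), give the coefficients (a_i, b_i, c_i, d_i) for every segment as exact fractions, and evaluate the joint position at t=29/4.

Δ: Δ0=-3, Δ1=-1, Δ2=8/3
row 1: diag=10, rhs=12; c'=3/10, d'=6/5
row 2: denom=12−3·3/10=111/10; d'=(22−3·6/5)/(111/10)=184/111
back: M2=184/111
back: M1=6/5−3/10·184/111=26/37
M: M0=0, M1=26/37, M2=184/111, M3=0
seg 0: a=5, c=M0/2=0, d=(M1−M0)/(6·2)=13/222, b=Δ0−h0·(2M0+M1)/6=-359/111
seg 1: a=-1, c=M1/2=13/37, d=(M2−M1)/(6·3)=53/999, b=Δ1−h1·(2M1+M2)/6=-281/111
seg 2: a=-4, c=M2/2=92/111, d=(M3−M2)/(6·3)=-92/999, b=Δ2−h2·(2M2+M3)/6=112/111
t_q=29/4 → seg 2, τ=9/4; S=-4+112/111·τ+92/111·τ²+-92/999·τ³=839/592

  seg 0: a=5 b=-359/111 c=0 d=13/222
  seg 1: a=-1 b=-281/111 c=13/37 d=53/999
  seg 2: a=-4 b=112/111 c=92/111 d=-92/999
S(29/4) = 839/592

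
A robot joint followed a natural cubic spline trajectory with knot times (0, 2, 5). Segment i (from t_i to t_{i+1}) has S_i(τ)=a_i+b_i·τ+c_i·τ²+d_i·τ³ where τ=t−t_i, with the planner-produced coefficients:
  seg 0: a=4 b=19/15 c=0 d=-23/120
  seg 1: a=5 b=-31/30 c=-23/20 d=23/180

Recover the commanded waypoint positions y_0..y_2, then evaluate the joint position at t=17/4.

y_0 = S_0(0) = a_0 = 4
y_1 = S_1(0) = a_1 = 5
y_2 = S_1(3) = -5
t_q=17/4 is in segment 1 (τ=9/4); S_1(τ)=-433/256

y_0=4 y_1=5 y_2=-5
S(17/4) = -433/256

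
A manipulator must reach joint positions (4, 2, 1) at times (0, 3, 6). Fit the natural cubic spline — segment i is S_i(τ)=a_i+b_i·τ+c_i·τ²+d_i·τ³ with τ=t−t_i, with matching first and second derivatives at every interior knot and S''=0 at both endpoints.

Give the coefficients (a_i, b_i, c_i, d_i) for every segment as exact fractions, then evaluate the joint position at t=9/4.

Δ: Δ0=-2/3, Δ1=-1/3
row 1: diag=12, rhs=2; c'=1/4, d'=1/6
back: M1=1/6
M: M0=0, M1=1/6, M2=0
seg 0: a=4, c=M0/2=0, d=(M1−M0)/(6·3)=1/108, b=Δ0−h0·(2M0+M1)/6=-3/4
seg 1: a=2, c=M1/2=1/12, d=(M2−M1)/(6·3)=-1/108, b=Δ1−h1·(2M1+M2)/6=-1/2
t_q=9/4 → seg 0, τ=9/4; S=4+-3/4·τ+0·τ²+1/108·τ³=619/256

  seg 0: a=4 b=-3/4 c=0 d=1/108
  seg 1: a=2 b=-1/2 c=1/12 d=-1/108
S(9/4) = 619/256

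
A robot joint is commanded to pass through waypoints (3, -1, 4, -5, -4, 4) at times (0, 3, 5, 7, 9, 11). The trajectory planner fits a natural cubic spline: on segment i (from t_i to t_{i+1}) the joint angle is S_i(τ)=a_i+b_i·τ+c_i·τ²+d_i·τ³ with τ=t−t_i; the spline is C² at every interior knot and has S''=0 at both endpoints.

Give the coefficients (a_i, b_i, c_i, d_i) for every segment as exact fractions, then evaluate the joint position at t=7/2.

Δ: Δ0=-4/3, Δ1=5/2, Δ2=-9/2, Δ3=1/2, Δ4=4
row 1: diag=10, rhs=23; c'=1/5, d'=23/10
row 2: denom=8−2·1/5=38/5; d'=(-42−2·23/10)/(38/5)=-233/38
row 3: denom=8−2·5/19=142/19; d'=(30−2·-233/38)/(142/19)=803/142
row 4: denom=8−2·19/71=530/71; d'=(21−2·803/142)/(530/71)=344/265
back: M4=344/265
back: M3=803/142−19/71·344/265=2813/530
back: M2=-233/38−5/19·2813/530=-399/53
back: M1=23/10−1/5·-399/53=2017/530
M: M0=0, M1=2017/530, M2=-399/53, M3=2813/530, M4=344/265, M5=0
seg 0: a=3, c=M0/2=0, d=(M1−M0)/(6·3)=2017/9540, b=Δ0−h0·(2M0+M1)/6=-10291/3180
seg 1: a=-1, c=M1/2=2017/1060, d=(M2−M1)/(6·2)=-6007/6360, b=Δ1−h1·(2M1+M2)/6=3931/1590
seg 2: a=4, c=M2/2=-399/106, d=(M3−M2)/(6·2)=6803/6360, b=Δ2−h2·(2M2+M3)/6=-994/795
seg 3: a=-5, c=M3/2=2813/1060, d=(M4−M3)/(6·2)=-425/1272, b=Δ3−h3·(2M3+M4)/6=-5519/1590
seg 4: a=-4, c=M4/2=172/265, d=(M5−M4)/(6·2)=-86/795, b=Δ4−h4·(2M4+M5)/6=2492/795
t_q=7/2 → seg 1, τ=1/2; S=-1+3931/1590·τ+2017/1060·τ²+-6007/6360·τ³=10071/16960

  seg 0: a=3 b=-10291/3180 c=0 d=2017/9540
  seg 1: a=-1 b=3931/1590 c=2017/1060 d=-6007/6360
  seg 2: a=4 b=-994/795 c=-399/106 d=6803/6360
  seg 3: a=-5 b=-5519/1590 c=2813/1060 d=-425/1272
  seg 4: a=-4 b=2492/795 c=172/265 d=-86/795
S(7/2) = 10071/16960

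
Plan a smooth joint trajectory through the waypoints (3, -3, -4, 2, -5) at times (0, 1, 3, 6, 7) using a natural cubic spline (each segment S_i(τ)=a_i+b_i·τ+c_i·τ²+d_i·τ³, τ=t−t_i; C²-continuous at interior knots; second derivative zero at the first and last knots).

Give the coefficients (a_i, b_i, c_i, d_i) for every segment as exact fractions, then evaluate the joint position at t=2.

Δ: Δ0=-6, Δ1=-1/2, Δ2=2, Δ3=-7
row 1: diag=6, rhs=33; c'=1/3, d'=11/2
row 2: denom=10−2·1/3=28/3; d'=(15−2·11/2)/(28/3)=3/7
row 3: denom=8−3·9/28=197/28; d'=(-54−3·3/7)/(197/28)=-1548/197
back: M3=-1548/197
back: M2=3/7−9/28·-1548/197=582/197
back: M1=11/2−1/3·582/197=1779/394
M: M0=0, M1=1779/394, M2=582/197, M3=-1548/197, M4=0
seg 0: a=3, c=M0/2=0, d=(M1−M0)/(6·1)=593/788, b=Δ0−h0·(2M0+M1)/6=-5321/788
seg 1: a=-3, c=M1/2=1779/788, d=(M2−M1)/(6·2)=-205/1576, b=Δ1−h1·(2M1+M2)/6=-1771/394
seg 2: a=-4, c=M2/2=291/197, d=(M3−M2)/(6·3)=-355/591, b=Δ2−h2·(2M2+M3)/6=586/197
seg 3: a=2, c=M3/2=-774/197, d=(M4−M3)/(6·1)=258/197, b=Δ3−h3·(2M3+M4)/6=-863/197
t_q=2 → seg 1, τ=1; S=-3+-1771/394·τ+1779/788·τ²+-205/1576·τ³=-8459/1576

  seg 0: a=3 b=-5321/788 c=0 d=593/788
  seg 1: a=-3 b=-1771/394 c=1779/788 d=-205/1576
  seg 2: a=-4 b=586/197 c=291/197 d=-355/591
  seg 3: a=2 b=-863/197 c=-774/197 d=258/197
S(2) = -8459/1576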